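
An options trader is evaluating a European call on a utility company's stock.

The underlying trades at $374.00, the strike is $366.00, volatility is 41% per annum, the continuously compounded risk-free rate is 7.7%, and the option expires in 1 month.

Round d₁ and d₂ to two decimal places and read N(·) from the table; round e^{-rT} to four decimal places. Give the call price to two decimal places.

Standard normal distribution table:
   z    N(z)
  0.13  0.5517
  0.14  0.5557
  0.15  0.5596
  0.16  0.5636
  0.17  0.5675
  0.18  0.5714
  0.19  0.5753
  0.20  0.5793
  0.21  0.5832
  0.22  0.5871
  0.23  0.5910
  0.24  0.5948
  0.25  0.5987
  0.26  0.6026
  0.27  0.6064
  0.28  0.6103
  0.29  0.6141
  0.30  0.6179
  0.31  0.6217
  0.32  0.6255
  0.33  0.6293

$23.30

T = 0.08333;  σ√T = 0.1184
d₁ = [ln(374/366) + (0.077 + ½·0.41²)·0.08333] / (σ√T) = (0.0216 + 0.0134) / 0.1184 = 0.2961 ⇒ 0.30
d₂ = 0.2961 − 0.1184 = 0.1777 ⇒ 0.18
e^(−rT) = e^(−0.077·0.08333) = 0.9936
N(d₁) = N(0.30) = 0.6179;  N(d₂) = N(0.18) = 0.5714
C = 374·0.6179 − 366·0.9936·0.5714 = 231.0946 − 207.7940 = 23.3006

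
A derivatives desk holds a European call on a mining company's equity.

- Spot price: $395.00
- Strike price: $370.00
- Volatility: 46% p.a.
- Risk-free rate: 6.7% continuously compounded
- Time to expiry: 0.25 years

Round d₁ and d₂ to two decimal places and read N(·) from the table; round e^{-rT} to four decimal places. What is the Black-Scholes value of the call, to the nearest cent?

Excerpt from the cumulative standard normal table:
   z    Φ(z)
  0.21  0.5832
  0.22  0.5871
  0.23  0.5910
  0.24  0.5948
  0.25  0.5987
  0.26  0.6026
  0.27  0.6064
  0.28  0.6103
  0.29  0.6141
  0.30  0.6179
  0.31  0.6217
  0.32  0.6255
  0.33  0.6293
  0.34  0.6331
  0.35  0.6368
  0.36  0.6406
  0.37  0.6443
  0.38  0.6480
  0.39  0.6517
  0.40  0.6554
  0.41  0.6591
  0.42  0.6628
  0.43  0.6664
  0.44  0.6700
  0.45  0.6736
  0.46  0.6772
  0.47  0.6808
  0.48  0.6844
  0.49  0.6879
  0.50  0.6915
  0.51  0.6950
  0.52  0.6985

$52.49

σ√T = 0.46 × 0.5000 = 0.2300
d₁ = [ln(395/370) + (0.067 + ½·0.46²)·0.25] / (σ√T) = (0.0654 + 0.0432) / 0.2300 = 0.4721 ≈ 0.47
d₂ = 0.4721 − 0.2300 = 0.2421 ≈ 0.24
exp(−rT) = exp(−0.067·0.25) = 0.9834
N(d₁) = N(0.47) = 0.6808;  N(d₂) = N(0.24) = 0.5948
C = 395·0.6808 − 370·0.9834·0.5948 = 268.9160 − 216.4227 = 52.4933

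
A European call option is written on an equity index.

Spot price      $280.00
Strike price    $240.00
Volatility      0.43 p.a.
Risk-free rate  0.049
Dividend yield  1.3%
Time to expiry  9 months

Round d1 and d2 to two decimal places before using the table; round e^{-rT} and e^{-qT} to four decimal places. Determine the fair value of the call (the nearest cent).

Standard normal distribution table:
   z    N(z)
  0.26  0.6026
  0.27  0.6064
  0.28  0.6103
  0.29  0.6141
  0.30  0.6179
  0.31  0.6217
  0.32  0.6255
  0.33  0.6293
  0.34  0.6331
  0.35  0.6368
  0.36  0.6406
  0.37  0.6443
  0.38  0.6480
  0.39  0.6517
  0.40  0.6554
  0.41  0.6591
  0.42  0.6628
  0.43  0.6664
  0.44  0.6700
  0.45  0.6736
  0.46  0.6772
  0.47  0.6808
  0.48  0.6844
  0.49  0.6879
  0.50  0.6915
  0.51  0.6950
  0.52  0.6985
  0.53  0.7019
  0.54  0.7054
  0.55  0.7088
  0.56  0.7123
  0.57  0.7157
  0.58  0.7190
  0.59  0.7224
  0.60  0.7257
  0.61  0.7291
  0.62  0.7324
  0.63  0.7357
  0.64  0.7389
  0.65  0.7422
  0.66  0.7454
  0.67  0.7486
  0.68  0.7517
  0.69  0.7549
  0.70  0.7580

$64.63

σ√T = 0.43·√0.75 = 0.3724
d₁ = [ln(280/240) + (0.049 − 0.013 + 0.43²/2)·0.75] / 0.3724 = [0.1542 + 0.0963] / 0.3724 = 0.6726 which rounds to 0.67
d₂ = d₁ − σ√T = 0.6726 − 0.3724 = 0.3003 which rounds to 0.30
exp(−qT) = exp(−0.013·0.75) = 0.9903;  exp(−rT) = exp(−0.049·0.75) = 0.9639
C = 280·0.9903·N(0.67) − 240·0.9639·N(0.30) = 280·0.9903·0.7486 − 240·0.9639·0.6179 = 207.5748 − 142.9425 = 64.6323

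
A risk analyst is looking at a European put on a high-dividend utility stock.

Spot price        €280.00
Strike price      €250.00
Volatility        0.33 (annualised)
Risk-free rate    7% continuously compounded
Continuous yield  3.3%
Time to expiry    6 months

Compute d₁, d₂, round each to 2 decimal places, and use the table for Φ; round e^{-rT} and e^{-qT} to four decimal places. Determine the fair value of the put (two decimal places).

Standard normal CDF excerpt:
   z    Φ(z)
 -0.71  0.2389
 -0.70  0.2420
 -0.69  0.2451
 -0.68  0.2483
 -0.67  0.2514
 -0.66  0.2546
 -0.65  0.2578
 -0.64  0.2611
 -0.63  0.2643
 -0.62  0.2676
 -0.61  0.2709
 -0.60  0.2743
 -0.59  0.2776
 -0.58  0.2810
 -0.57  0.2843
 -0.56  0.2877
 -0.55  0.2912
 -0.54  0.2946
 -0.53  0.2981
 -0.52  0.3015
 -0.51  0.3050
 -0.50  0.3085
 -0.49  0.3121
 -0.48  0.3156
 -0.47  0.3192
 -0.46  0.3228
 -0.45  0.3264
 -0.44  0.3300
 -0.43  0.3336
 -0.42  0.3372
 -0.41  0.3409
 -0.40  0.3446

€10.41

σ√T = 0.33·√0.5 = 0.2333
d₁ = [ln(280/250) + (0.07 − 0.033 + 0.33²/2)·0.5] / 0.2333 = [0.1133 + 0.0457] / 0.2333 = 0.6816 ⇒ 0.68
d₂ = d₁ − σ√T = 0.6816 − 0.2333 = 0.4483 ⇒ 0.45
e^(−qT) = e^(−0.033·0.5) = 0.9836;  e^(−rT) = e^(−0.07·0.5) = 0.9656
N(−d₂) = N(-0.45) = 0.3264;  N(−d₁) = N(-0.68) = 0.2483
P = 250·0.9656·0.3264 − 280·0.9836·0.2483 = 78.7930 − 68.3838 = 10.4092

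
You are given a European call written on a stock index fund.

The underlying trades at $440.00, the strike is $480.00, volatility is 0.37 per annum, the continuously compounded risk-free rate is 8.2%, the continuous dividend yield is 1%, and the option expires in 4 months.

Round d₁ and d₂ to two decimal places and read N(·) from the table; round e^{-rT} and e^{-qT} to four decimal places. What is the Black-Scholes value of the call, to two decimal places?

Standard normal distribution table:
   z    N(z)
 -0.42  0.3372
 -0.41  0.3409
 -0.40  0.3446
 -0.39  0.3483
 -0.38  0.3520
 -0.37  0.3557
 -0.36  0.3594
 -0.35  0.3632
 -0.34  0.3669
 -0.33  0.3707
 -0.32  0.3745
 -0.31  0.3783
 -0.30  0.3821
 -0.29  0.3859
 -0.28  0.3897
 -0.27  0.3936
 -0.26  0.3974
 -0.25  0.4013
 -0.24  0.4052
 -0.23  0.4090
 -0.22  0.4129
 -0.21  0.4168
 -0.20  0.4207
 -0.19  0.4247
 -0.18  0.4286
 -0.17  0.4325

σ√T = 0.37·√0.3333 = 0.2136
d₁ = [ln(440/480) + (0.082 − 0.01 + 0.37²/2)·0.3333] / 0.2136 = [-0.0870 + 0.0468] / 0.2136 = -0.1882 → -0.19
d₂ = d₁ − σ√T = -0.1882 − 0.2136 = -0.4018 → -0.40
e^(−qT) = e^(−0.01·0.3333) = 0.9967;  e^(−rT) = e^(−0.082·0.3333) = 0.9730
N(d₁) = N(-0.19) = 0.4247;  N(d₂) = N(-0.40) = 0.3446
C = 440·0.9967·0.4247 − 480·0.9730·0.3446 = 186.2513 − 160.9420 = 25.3094

$25.31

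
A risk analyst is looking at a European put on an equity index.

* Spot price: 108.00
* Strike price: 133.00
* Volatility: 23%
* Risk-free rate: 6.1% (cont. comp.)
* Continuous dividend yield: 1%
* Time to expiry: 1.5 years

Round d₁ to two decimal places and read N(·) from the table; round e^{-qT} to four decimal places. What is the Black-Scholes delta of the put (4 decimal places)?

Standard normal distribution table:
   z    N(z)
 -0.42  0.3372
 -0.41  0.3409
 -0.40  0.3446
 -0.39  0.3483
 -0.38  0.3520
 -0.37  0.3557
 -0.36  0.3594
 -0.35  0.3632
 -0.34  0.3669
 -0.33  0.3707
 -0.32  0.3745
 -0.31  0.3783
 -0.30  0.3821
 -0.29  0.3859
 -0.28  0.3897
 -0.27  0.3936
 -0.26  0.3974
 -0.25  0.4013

-0.6199

σ√T = 0.23 × 1.2247 = 0.2817
d₁ = [ln(108/133) + (0.061 − 0.01 + ½·0.23²)·1.5] / (σ√T) = (-0.2082 + 0.1162) / 0.2817 = -0.3268 → -0.33
N(d₁) = N(-0.33) = 0.3707
Δ_put = exp(−qT)·(N(d₁) − 1) = 0.9851·(0.3707 − 1) = -0.6199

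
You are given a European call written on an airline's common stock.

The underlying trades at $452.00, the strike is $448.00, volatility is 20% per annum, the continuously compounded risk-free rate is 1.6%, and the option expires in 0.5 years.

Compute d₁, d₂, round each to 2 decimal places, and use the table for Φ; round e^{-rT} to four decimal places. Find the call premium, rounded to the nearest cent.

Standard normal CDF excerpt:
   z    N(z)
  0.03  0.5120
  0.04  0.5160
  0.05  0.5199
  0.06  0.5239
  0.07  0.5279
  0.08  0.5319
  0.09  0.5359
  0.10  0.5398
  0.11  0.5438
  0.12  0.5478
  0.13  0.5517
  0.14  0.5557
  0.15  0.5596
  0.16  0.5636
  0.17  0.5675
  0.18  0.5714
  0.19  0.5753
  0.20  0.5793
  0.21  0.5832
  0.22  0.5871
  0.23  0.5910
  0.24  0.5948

σ√T = 0.2 × 0.7071 = 0.1414
d₁ = [ln(452/448) + (0.016 + ½·0.2²)·0.5] / (σ√T) = (0.0089 + 0.0180) / 0.1414 = 0.1901 → 0.19
d₂ = 0.1901 − 0.1414 = 0.0487 → 0.05
exp(−rT) = exp(−0.016·0.5) = 0.9920
N(d₁) = N(0.19) = 0.5753;  N(d₂) = N(0.05) = 0.5199
C = 452·0.5753 − 448·0.9920·0.5199 = 260.0356 − 231.0519 = 28.9837

$28.98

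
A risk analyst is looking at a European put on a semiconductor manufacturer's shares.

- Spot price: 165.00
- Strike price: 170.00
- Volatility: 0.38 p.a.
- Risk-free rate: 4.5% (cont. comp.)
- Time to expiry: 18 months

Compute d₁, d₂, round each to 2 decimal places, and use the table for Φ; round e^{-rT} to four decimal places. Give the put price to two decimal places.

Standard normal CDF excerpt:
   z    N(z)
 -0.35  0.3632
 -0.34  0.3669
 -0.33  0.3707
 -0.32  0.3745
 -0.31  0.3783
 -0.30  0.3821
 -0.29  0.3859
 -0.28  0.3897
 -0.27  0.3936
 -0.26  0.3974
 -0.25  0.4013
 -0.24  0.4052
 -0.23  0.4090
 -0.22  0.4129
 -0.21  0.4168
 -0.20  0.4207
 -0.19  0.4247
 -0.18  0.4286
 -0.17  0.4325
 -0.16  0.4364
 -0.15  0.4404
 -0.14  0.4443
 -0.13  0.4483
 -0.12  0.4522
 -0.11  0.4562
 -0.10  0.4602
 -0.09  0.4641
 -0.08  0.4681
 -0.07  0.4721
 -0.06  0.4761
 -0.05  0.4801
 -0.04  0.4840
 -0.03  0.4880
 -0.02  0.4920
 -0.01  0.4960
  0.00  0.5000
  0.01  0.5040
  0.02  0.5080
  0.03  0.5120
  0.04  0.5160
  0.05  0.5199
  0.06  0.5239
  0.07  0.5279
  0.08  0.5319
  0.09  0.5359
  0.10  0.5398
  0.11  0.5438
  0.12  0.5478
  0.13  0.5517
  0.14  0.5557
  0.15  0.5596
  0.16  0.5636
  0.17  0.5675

26.50

T = 1.5;  σ√T = 0.4654
ln(S/K) + (r + σ²/2)T = ln(165/170) + (0.045 + 0.38²/2)·1.5 = -0.0299 + 0.1758 = 0.1459
d₁ = 0.1459 / 0.4654 = 0.3136 which rounds to 0.31
d₂ = d₁ − σ√T = 0.3136 − 0.4654 = -0.1518 which rounds to -0.15
exp(−rT) = exp(−0.045·1.5) = 0.9347
N(−d₂) = N(0.15) = 0.5596;  N(−d₁) = N(-0.31) = 0.3783
P = 170·0.9347·0.5596 − 165·0.3783 = 88.9199 − 62.4195 = 26.5004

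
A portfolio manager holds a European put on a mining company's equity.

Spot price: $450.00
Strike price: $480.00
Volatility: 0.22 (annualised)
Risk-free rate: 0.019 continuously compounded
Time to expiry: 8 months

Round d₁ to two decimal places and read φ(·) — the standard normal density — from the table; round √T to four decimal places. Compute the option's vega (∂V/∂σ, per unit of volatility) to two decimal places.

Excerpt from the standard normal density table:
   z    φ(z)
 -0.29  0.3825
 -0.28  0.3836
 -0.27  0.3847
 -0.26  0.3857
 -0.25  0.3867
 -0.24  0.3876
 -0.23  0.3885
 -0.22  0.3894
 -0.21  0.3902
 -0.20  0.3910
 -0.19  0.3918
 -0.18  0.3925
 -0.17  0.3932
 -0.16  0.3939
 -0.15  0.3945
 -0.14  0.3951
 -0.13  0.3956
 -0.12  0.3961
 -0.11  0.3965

143.66

σ√T = 0.22 × 0.8165 = 0.1796
d₁ = [ln(450/480) + (0.019 + 0.22²/2)·0.6667] / 0.1796 = [-0.0645 + 0.0288] / 0.1796 = -0.1990 which rounds to -0.20
√T = √0.6667 = 0.8165
φ(d₁) = φ(-0.20) = 0.3910
vega = S·φ(d₁)·√T = 450·0.3910·0.8165 = 143.6632
(The call has the same vega.)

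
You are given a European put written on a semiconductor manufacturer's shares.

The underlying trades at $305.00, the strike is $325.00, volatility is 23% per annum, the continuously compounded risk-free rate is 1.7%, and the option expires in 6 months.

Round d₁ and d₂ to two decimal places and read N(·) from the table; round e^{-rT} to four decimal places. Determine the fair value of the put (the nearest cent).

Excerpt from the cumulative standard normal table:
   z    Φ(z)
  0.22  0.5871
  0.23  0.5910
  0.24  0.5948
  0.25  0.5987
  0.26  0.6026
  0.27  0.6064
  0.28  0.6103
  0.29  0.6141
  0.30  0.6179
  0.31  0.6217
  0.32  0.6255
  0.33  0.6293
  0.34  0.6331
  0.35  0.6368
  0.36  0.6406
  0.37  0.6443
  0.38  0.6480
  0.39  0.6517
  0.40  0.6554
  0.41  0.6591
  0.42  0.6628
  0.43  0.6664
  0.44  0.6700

T = 0.5;  σ√T = 0.1626
ln(S/K) + (r + σ²/2)T = ln(305/325) + (0.017 + 0.23²/2)·0.5 = -0.0635 + 0.0217 = -0.0418
d₁ = -0.0418 / 0.1626 = -0.2569 ⇒ -0.26
d₂ = d₁ − σ√T = -0.2569 − 0.1626 = -0.4196 ⇒ -0.42
exp(−rT) = exp(−0.017·0.5) = 0.9915
N(−d₂) = N(0.42) = 0.6628;  N(−d₁) = N(0.26) = 0.6026
P = 325·0.9915·0.6628 − 305·0.6026 = 213.5790 − 183.7930 = 29.7860

$29.79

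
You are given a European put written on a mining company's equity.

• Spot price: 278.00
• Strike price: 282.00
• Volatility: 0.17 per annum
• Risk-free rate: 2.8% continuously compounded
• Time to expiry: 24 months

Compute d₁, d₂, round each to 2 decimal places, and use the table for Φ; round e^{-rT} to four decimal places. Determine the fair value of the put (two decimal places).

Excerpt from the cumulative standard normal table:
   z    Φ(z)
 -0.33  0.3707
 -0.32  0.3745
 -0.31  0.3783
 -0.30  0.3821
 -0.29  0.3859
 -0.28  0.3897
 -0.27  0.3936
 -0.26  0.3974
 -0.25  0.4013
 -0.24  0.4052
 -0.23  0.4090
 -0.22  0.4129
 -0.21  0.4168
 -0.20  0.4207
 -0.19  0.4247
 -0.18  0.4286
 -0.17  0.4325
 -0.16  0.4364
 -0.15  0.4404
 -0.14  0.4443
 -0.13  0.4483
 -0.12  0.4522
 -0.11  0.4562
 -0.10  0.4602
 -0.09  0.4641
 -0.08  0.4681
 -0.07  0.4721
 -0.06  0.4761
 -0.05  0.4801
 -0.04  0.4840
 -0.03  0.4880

σ√T = 0.17·√2 = 0.2404
d₁ = [ln(278/282) + (0.028 + 0.17²/2)·2] / 0.2404 = [-0.0143 + 0.0849] / 0.2404 = 0.2937 ⇒ 0.29
d₂ = d₁ − σ√T = 0.2937 − 0.2404 = 0.0533 ⇒ 0.05
e^(−rT) = e^(−0.028·2) = 0.9455
P = 282·0.9455·N(-0.05) − 278·N(-0.29) = 282·0.9455·0.4801 − 278·0.3859 = 128.0095 − 107.2802 = 20.7293

20.73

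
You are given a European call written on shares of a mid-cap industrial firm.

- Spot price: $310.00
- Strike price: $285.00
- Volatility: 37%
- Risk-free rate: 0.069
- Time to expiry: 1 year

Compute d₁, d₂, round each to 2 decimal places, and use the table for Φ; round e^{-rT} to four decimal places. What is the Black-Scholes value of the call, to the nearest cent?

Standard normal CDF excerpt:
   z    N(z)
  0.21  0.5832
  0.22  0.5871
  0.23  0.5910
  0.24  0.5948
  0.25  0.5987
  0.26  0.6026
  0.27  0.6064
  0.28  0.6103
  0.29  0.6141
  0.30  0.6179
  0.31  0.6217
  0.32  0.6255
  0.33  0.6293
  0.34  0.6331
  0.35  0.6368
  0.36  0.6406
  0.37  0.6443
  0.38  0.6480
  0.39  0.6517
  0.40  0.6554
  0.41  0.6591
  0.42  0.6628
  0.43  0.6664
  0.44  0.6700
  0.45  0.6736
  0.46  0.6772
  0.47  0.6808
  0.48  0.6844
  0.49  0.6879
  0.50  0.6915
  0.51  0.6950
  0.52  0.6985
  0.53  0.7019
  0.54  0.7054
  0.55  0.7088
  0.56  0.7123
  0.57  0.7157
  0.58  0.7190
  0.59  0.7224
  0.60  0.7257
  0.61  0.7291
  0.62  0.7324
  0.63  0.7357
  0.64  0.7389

T = 1;  σ√T = 0.3700
d₁ = [ln(310/285) + (0.069 + 0.37²/2)·1] / 0.3700 = [0.0841 + 0.1375] / 0.3700 = 0.5987 ≈ 0.60
d₂ = d₁ − σ√T = 0.5987 − 0.3700 = 0.2287 ≈ 0.23
e^(−rT) = e^(−0.069·1) = 0.9333
N(d₁) = N(0.60) = 0.7257;  N(d₂) = N(0.23) = 0.5910
C = 310·0.7257 − 285·0.9333·0.5910 = 224.9670 − 157.2004 = 67.7666

$67.77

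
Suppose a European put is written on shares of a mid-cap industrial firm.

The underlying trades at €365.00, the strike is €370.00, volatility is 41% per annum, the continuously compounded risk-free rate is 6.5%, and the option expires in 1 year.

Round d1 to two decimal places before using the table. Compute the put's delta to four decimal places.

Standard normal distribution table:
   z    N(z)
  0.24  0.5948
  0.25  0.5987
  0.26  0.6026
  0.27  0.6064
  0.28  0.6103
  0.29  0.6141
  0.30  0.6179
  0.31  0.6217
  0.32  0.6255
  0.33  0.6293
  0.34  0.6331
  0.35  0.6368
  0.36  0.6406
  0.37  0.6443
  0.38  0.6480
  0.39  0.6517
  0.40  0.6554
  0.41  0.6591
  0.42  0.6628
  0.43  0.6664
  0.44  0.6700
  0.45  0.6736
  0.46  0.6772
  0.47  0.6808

-0.3707

σ√T = 0.41 × 1.0000 = 0.4100
d₁ = [ln(365/370) + (0.065 + 0.41²/2)·1] / 0.4100 = [-0.0136 + 0.1490] / 0.4100 = 0.3304 which rounds to 0.33
N(d₁) = N(0.33) = 0.6293
Δ_put = N(d₁) − 1 = 0.6293 − 1 = -0.3707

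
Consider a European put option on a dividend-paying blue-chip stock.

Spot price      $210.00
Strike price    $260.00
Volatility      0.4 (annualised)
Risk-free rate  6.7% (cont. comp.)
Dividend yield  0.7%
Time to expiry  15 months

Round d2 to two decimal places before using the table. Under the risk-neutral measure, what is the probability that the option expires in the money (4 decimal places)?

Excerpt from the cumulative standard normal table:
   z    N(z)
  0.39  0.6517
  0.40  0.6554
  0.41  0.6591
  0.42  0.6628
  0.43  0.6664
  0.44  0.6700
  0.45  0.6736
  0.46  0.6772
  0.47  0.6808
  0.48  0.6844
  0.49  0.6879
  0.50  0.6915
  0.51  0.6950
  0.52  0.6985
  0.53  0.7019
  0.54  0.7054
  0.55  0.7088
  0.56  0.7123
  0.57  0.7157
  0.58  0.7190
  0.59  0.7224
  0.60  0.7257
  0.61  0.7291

0.7019

T = 1.25;  σ√T = 0.4472
d₁ = [ln(210/260) + (0.067 − 0.007 + 0.4²/2)·1.25] / 0.4472 = [-0.2136 + 0.1750] / 0.4472 = -0.0863 ⇒ -0.09
d₂ = d₁ − σ√T = -0.0863 − 0.4472 = -0.5335 ⇒ -0.53
Risk-neutral Pr[S_T < K] = N(−d₂) = N(0.53) = 0.7019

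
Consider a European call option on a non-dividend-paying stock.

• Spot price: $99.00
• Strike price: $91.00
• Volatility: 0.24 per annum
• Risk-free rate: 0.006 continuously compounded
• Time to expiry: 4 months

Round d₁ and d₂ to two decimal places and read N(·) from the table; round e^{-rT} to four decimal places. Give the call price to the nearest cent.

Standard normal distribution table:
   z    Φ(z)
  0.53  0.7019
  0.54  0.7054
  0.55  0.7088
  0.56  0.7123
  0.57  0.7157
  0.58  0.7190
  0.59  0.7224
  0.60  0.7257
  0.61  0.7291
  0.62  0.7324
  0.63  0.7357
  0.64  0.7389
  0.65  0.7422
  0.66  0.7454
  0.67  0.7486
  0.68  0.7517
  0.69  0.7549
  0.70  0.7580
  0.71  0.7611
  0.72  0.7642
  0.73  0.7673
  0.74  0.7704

σ√T = 0.24·√0.3333 = 0.1386
ln(S/K) + (r + σ²/2)T = ln(99/91) + (0.006 + 0.24²/2)·0.3333 = 0.0843 + 0.0116 = 0.0959
d₁ = 0.0959 / 0.1386 = 0.6918 → 0.69
d₂ = d₁ − σ√T = 0.6918 − 0.1386 = 0.5532 → 0.55
exp(−rT) = exp(−0.006·0.3333) = 0.9980
N(d₁) = N(0.69) = 0.7549;  N(d₂) = N(0.55) = 0.7088
C = 99·0.7549 − 91·0.9980·0.7088 = 74.7351 − 64.3718 = 10.3633

$10.36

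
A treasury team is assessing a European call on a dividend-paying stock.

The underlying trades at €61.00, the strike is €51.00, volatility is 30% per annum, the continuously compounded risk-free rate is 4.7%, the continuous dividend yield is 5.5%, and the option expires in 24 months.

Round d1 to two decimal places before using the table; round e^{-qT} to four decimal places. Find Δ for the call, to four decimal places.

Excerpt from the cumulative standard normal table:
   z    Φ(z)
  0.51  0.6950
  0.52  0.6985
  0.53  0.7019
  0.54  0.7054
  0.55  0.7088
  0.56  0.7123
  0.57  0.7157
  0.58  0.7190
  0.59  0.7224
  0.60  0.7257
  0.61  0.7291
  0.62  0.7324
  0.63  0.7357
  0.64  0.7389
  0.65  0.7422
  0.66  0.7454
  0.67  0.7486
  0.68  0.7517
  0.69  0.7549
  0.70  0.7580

0.6501

σ√T = 0.3·√2 = 0.4243
ln(S/K) + (r − q + σ²/2)T = ln(61/51) + (0.047 − 0.055 + 0.3²/2)·2 = 0.1790 + 0.0740 = 0.2530
d₁ = 0.2530 / 0.4243 = 0.5964 → 0.60
N(d₁) = N(0.60) = 0.7257
Δ_call = exp(−qT)·N(d₁) = 0.8958·0.7257 = 0.6501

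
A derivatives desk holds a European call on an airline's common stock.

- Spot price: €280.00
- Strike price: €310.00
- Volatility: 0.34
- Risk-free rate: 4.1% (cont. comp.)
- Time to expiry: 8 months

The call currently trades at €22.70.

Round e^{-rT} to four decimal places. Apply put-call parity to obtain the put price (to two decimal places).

exp(−rT) = exp(−0.041·0.6667) = 0.9730
Put-call parity: C − P = S − K·e^(−rT) = 280 − 310·0.9730 = 280 − 301.6300 = -21.6300
P = C − (C − P) = 22.70 − (-21.6300) = 44.3300

€44.33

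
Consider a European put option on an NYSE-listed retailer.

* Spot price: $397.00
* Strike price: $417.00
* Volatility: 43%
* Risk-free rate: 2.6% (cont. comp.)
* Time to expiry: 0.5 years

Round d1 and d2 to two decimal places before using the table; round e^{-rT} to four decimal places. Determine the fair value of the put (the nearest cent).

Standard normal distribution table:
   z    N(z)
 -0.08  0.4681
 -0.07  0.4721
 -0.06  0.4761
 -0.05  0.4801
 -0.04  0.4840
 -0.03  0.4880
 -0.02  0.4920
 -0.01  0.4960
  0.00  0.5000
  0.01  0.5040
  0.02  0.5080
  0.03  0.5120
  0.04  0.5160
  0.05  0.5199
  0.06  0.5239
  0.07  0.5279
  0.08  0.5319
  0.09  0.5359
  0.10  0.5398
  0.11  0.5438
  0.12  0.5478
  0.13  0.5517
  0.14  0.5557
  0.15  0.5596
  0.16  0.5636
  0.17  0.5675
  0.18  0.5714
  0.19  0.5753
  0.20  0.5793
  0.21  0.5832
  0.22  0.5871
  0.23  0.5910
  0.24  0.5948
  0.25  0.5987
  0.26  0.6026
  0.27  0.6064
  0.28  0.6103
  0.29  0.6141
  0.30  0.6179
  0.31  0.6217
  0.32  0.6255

σ√T = 0.43·√0.5 = 0.3041
ln(S/K) + (r + σ²/2)T = ln(397/417) + (0.026 + 0.43²/2)·0.5 = -0.0491 + 0.0592 = 0.0101
d₁ = 0.0101 / 0.3041 = 0.0331 ⇒ 0.03
d₂ = d₁ − σ√T = 0.0331 − 0.3041 = -0.2709 ⇒ -0.27
e^(−rT) = e^(−0.026·0.5) = 0.9871
N(−d₂) = N(0.27) = 0.6064;  N(−d₁) = N(-0.03) = 0.4880
P = 417·0.9871·0.6064 − 397·0.4880 = 249.6068 − 193.7360 = 55.8708

$55.87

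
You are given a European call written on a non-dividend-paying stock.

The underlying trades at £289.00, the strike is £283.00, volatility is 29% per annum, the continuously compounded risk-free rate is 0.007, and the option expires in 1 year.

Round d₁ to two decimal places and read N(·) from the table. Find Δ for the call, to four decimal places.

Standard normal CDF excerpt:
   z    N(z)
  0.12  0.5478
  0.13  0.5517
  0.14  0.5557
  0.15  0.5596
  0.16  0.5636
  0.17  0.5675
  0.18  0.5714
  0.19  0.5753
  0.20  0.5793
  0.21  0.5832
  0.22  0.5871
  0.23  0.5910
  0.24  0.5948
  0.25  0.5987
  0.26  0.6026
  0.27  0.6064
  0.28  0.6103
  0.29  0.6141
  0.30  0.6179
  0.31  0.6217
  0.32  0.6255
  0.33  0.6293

0.5948

σ√T = 0.29·√1 = 0.2900
d₁ = [ln(289/283) + (0.007 + ½·0.29²)·1] / (σ√T) = (0.0210 + 0.0490) / 0.2900 = 0.2415 ⇒ 0.24
N(d₁) = N(0.24) = 0.5948
Δ_call = N(d₁) = 0.5948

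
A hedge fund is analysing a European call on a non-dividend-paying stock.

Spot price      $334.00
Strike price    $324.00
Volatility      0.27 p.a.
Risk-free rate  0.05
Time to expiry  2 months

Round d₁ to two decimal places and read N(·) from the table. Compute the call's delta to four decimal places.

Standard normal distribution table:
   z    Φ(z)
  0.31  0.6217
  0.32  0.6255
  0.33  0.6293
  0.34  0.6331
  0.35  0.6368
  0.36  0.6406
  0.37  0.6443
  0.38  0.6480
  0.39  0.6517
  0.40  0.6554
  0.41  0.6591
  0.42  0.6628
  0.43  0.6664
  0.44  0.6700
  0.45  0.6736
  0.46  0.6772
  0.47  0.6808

σ√T = 0.27·√0.1667 = 0.1102
d₁ = [ln(334/324) + (0.05 + 0.27²/2)·0.1667] / 0.1102 = [0.0304 + 0.0144] / 0.1102 = 0.4065 which rounds to 0.41
N(d₁) = N(0.41) = 0.6591
Δ_call = N(d₁) = 0.6591

0.6591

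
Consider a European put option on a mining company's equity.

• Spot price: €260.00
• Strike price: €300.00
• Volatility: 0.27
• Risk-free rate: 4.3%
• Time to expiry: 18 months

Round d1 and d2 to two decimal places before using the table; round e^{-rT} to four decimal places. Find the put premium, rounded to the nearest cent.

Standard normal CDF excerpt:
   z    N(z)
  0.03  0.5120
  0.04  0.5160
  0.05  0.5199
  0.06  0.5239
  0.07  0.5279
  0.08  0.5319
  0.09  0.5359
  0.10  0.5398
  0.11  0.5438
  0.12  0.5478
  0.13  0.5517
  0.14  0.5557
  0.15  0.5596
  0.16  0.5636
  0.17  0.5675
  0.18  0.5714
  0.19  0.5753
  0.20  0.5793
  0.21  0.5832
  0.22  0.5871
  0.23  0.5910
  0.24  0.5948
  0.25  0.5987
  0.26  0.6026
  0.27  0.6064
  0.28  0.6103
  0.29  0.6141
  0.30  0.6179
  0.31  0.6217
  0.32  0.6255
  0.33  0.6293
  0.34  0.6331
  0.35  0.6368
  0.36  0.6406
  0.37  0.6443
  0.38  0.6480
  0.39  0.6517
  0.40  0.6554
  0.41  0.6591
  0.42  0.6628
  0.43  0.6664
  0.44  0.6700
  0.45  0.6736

σ√T = 0.27·√1.5 = 0.3307
d₁ = [ln(260/300) + (0.043 + 0.27²/2)·1.5] / 0.3307 = [-0.1431 + 0.1192] / 0.3307 = -0.0724 ≈ -0.07
d₂ = d₁ − σ√T = -0.0724 − 0.3307 = -0.4030 ≈ -0.40
exp(−rT) = exp(−0.043·1.5) = 0.9375
P = 300·0.9375·N(0.40) − 260·N(0.07) = 300·0.9375·0.6554 − 260·0.5279 = 184.3312 − 137.2540 = 47.0772

€47.08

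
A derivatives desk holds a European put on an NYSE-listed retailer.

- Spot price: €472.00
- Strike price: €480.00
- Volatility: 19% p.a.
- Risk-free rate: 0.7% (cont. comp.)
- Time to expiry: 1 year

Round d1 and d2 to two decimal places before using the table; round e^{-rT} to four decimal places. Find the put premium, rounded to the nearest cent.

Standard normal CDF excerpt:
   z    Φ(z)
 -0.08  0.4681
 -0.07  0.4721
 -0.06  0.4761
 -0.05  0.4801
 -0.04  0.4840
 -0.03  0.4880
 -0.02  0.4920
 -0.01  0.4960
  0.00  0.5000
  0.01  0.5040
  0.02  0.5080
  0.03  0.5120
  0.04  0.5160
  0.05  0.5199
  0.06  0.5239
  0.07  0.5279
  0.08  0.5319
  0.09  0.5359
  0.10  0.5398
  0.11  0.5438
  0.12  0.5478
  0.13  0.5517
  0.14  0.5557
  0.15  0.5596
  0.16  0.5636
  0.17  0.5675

€38.28

σ√T = 0.19 × 1.0000 = 0.1900
d₁ = [ln(472/480) + (0.007 + 0.19²/2)·1] / 0.1900 = [-0.0168 + 0.0250] / 0.1900 = 0.0434 ≈ 0.04
d₂ = d₁ − σ√T = 0.0434 − 0.1900 = -0.1466 ≈ -0.15
exp(−rT) = exp(−0.007·1) = 0.9930
N(−d₂) = N(0.15) = 0.5596;  N(−d₁) = N(-0.04) = 0.4840
P = 480·0.9930·0.5596 − 472·0.4840 = 266.7277 − 228.4480 = 38.2797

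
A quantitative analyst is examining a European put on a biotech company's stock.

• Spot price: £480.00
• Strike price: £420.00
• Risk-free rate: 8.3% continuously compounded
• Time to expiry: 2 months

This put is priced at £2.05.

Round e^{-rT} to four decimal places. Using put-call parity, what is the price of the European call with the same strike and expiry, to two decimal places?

£67.80

exp(−rT) = exp(−0.083·0.1667) = 0.9863
Put-call parity: C − P = S − K·e^(−rT) = 480 − 420·0.9863 = 480 − 414.2460 = 65.7540
C = P + (C − P) = 2.05 + (65.7540) = 67.8040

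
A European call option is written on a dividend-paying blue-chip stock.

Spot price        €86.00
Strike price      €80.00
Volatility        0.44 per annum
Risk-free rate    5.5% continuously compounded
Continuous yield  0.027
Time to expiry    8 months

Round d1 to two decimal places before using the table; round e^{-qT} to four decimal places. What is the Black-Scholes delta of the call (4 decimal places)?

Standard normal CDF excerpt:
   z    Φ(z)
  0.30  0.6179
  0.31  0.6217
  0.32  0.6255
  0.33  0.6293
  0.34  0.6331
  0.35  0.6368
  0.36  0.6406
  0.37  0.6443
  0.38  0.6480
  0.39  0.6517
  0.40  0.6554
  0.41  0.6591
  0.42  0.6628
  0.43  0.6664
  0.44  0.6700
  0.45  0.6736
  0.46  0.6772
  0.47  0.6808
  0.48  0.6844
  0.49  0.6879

0.6545

σ√T = 0.44 × 0.8165 = 0.3593
d₁ = [ln(86/80) + (0.055 − 0.027 + 0.44²/2)·0.6667] / 0.3593 = [0.0723 + 0.0832] / 0.3593 = 0.4329 ≈ 0.43
N(d₁) = N(0.43) = 0.6664
Δ_call = e^(−qT)·N(d₁) = 0.9822·0.6664 = 0.6545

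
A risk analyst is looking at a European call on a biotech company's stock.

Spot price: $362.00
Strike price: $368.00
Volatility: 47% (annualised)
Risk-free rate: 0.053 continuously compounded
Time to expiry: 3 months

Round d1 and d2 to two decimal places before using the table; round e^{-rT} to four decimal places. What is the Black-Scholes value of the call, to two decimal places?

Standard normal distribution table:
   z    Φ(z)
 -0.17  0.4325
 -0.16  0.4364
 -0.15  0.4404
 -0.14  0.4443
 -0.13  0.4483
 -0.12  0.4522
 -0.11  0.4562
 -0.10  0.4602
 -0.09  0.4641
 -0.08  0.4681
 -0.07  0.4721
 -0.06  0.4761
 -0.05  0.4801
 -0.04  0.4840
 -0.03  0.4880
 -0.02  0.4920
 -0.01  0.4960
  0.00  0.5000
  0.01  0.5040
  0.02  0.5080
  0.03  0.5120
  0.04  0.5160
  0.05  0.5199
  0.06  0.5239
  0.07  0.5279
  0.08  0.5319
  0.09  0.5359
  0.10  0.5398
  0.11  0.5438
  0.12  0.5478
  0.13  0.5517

$32.61

σ√T = 0.47·√0.25 = 0.2350
d₁ = [ln(362/368) + (0.053 + 0.47²/2)·0.25] / 0.2350 = [-0.0164 + 0.0409] / 0.2350 = 0.1039 ⇒ 0.10
d₂ = d₁ − σ√T = 0.1039 − 0.2350 = -0.1311 ⇒ -0.13
exp(−rT) = exp(−0.053·0.25) = 0.9868
N(d₁) = N(0.10) = 0.5398;  N(d₂) = N(-0.13) = 0.4483
C = 362·0.5398 − 368·0.9868·0.4483 = 195.4076 − 162.7967 = 32.6109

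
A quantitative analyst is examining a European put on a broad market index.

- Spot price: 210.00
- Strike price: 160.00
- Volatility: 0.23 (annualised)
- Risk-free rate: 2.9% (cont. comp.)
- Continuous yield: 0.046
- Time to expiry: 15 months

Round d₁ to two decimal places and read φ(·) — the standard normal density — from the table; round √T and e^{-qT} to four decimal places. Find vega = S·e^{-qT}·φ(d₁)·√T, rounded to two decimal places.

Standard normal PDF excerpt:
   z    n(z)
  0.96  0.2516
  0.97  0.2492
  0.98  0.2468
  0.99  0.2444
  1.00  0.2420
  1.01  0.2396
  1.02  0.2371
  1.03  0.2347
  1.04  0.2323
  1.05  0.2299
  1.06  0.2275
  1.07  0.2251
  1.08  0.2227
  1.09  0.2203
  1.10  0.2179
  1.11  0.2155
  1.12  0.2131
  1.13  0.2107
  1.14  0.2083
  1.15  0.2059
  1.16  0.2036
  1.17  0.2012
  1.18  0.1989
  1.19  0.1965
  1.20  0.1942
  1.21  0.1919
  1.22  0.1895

σ√T = 0.23 × 1.1180 = 0.2571
d₁ = [ln(210/160) + (0.029 − 0.046 + ½·0.23²)·1.25] / (σ√T) = (0.2719 + 0.0118) / 0.2571 = 1.1034 which rounds to 1.10
√T = √1.25 = 1.1180
φ(d₁) = φ(1.10) = 0.2179
exp(−qT) = exp(−0.046·1.25) = 0.9441
vega = S·exp(−qT)·φ(d₁)·√T = 210·0.9441·0.2179·1.1180 = 48.2988

48.30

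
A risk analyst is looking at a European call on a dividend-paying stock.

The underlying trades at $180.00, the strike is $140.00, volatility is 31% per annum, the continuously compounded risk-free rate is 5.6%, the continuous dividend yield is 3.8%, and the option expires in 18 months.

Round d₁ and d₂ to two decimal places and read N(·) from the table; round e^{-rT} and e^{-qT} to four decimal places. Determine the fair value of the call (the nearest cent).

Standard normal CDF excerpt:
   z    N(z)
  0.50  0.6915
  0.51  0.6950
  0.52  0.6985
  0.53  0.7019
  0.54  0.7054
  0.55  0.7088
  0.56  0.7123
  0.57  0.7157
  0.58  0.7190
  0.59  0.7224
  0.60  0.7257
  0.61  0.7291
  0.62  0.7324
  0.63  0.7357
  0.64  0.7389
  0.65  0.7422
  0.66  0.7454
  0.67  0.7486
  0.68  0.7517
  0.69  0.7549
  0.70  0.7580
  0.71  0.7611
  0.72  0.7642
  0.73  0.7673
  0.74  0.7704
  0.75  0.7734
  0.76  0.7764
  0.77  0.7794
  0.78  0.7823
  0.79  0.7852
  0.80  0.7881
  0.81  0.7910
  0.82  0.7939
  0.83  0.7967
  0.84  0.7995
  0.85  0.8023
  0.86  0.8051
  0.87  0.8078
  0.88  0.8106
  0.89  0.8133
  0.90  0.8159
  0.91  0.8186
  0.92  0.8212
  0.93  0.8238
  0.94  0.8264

σ√T = 0.31·√1.5 = 0.3797
d₁ = [ln(180/140) + (0.056 − 0.038 + 0.31²/2)·1.5] / 0.3797 = [0.2513 + 0.0991] / 0.3797 = 0.9229 which rounds to 0.92
d₂ = d₁ − σ√T = 0.9229 − 0.3797 = 0.5432 which rounds to 0.54
exp(−qT) = exp(−0.038·1.5) = 0.9446;  exp(−rT) = exp(−0.056·1.5) = 0.9194
C = 180·0.9446·N(0.92) − 140·0.9194·N(0.54) = 180·0.9446·0.8212 − 140·0.9194·0.7054 = 139.6270 − 90.7963 = 48.8307

$48.83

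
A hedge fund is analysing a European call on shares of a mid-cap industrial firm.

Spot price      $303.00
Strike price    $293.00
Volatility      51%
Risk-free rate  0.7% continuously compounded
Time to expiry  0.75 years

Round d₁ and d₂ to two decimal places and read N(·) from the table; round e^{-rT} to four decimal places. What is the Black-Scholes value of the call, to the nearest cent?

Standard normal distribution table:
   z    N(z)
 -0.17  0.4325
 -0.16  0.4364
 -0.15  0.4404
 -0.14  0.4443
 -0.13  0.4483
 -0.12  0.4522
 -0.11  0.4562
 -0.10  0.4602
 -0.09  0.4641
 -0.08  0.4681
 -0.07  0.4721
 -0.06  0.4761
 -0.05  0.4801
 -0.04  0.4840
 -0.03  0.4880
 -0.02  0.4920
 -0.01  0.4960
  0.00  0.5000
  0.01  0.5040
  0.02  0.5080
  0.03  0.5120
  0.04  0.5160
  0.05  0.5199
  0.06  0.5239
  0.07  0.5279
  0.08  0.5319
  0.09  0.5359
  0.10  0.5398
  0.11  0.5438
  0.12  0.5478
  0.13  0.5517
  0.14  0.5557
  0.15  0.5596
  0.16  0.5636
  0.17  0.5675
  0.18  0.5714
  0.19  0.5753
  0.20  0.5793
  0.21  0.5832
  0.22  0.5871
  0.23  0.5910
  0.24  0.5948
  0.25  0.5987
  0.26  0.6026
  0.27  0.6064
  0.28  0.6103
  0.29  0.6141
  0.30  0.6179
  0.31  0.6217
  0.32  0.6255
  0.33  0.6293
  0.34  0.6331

σ√T = 0.51·√0.75 = 0.4417
d₁ = [ln(303/293) + (0.007 + ½·0.51²)·0.75] / (σ√T) = (0.0336 + 0.1028) / 0.4417 = 0.3087 which rounds to 0.31
d₂ = 0.3087 − 0.4417 = -0.1330 which rounds to -0.13
e^(−rT) = e^(−0.007·0.75) = 0.9948
N(d₁) = N(0.31) = 0.6217;  N(d₂) = N(-0.13) = 0.4483
C = 303·0.6217 − 293·0.9948·0.4483 = 188.3751 − 130.6689 = 57.7062

$57.71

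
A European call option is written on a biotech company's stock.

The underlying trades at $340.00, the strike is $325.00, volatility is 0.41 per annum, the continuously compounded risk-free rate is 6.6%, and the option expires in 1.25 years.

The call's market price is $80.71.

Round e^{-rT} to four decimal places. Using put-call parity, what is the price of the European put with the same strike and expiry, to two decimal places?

$39.97

exp(−rT) = exp(−0.066·1.25) = 0.9208
Put-call parity: C − P = S − K·e^(−rT) = 340 − 325·0.9208 = 340 − 299.2600 = 40.7400
P = C − (C − P) = 80.71 − (40.7400) = 39.9700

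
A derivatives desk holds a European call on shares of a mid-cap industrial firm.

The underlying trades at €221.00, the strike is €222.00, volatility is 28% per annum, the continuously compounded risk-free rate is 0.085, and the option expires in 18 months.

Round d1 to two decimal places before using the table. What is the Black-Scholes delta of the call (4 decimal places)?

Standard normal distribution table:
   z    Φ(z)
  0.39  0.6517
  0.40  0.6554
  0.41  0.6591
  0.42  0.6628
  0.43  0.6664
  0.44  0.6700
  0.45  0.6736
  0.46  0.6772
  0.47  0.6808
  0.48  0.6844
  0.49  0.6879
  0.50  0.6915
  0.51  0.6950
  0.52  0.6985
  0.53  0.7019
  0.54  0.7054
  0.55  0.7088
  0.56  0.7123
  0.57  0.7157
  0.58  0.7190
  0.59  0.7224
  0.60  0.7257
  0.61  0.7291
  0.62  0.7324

0.7019

T = 1.5;  σ√T = 0.3429
d₁ = [ln(221/222) + (0.085 + 0.28²/2)·1.5] / 0.3429 = [-0.0045 + 0.1863] / 0.3429 = 0.5301 ≈ 0.53
N(d₁) = N(0.53) = 0.7019
Δ_call = N(d₁) = 0.7019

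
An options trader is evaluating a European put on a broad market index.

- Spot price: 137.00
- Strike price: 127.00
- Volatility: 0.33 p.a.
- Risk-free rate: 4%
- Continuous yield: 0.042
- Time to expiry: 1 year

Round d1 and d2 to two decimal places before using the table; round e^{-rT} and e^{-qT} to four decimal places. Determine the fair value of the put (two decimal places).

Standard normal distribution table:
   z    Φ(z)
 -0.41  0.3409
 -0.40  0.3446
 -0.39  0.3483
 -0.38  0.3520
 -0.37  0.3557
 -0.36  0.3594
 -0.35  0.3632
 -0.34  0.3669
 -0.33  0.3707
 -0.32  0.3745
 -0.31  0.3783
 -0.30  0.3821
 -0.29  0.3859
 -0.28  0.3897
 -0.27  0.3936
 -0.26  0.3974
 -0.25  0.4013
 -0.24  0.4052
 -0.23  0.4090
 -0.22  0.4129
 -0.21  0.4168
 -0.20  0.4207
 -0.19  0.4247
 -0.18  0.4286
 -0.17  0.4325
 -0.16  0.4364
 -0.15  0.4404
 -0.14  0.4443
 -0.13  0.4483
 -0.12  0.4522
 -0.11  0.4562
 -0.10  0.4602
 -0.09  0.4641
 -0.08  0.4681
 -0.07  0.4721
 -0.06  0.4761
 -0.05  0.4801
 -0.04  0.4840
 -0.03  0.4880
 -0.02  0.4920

σ√T = 0.33 × 1.0000 = 0.3300
d₁ = [ln(137/127) + (0.04 − 0.042 + 0.33²/2)·1] / 0.3300 = [0.0758 + 0.0525] / 0.3300 = 0.3886 ⇒ 0.39
d₂ = d₁ − σ√T = 0.3886 − 0.3300 = 0.0586 ⇒ 0.06
exp(−qT) = exp(−0.042·1) = 0.9589;  exp(−rT) = exp(−0.04·1) = 0.9608
P = 127·0.9608·N(-0.06) − 137·0.9589·N(-0.39) = 127·0.9608·0.4761 − 137·0.9589·0.3483 = 58.0945 − 45.7559 = 12.3386

12.34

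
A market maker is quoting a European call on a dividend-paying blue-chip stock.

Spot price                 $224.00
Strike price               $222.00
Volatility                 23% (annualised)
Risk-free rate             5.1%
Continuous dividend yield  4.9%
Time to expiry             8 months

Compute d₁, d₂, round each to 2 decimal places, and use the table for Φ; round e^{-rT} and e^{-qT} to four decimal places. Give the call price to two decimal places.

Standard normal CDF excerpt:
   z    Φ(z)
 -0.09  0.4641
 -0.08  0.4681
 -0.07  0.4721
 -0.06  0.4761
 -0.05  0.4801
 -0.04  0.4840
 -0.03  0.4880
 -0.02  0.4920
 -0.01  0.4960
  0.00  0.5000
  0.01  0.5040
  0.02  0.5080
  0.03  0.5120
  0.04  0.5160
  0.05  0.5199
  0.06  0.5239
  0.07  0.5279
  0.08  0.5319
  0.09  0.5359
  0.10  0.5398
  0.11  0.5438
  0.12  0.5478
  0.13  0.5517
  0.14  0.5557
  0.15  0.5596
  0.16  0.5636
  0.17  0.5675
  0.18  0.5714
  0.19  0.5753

$17.47

σ√T = 0.23·√0.6667 = 0.1878
d₁ = [ln(224/222) + (0.051 − 0.049 + 0.23²/2)·0.6667] / 0.1878 = [0.0090 + 0.0190] / 0.1878 = 0.1488 which rounds to 0.15
d₂ = d₁ − σ√T = 0.1488 − 0.1878 = -0.0390 which rounds to -0.04
e^(−qT) = e^(−0.049·0.6667) = 0.9679;  e^(−rT) = e^(−0.051·0.6667) = 0.9666
C = 224·0.9679·N(0.15) − 222·0.9666·N(-0.04) = 224·0.9679·0.5596 − 222·0.9666·0.4840 = 121.3267 − 103.8592 = 17.4674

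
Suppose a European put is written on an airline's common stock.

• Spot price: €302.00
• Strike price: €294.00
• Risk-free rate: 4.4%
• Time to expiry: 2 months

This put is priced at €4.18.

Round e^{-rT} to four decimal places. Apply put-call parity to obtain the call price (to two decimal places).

€14.33

exp(−rT) = exp(−0.044·0.1667) = 0.9927
Put-call parity: C − P = S − K·e^(−rT) = 302 − 294·0.9927 = 302 − 291.8538 = 10.1462
C = P + (C − P) = 4.18 + (10.1462) = 14.3262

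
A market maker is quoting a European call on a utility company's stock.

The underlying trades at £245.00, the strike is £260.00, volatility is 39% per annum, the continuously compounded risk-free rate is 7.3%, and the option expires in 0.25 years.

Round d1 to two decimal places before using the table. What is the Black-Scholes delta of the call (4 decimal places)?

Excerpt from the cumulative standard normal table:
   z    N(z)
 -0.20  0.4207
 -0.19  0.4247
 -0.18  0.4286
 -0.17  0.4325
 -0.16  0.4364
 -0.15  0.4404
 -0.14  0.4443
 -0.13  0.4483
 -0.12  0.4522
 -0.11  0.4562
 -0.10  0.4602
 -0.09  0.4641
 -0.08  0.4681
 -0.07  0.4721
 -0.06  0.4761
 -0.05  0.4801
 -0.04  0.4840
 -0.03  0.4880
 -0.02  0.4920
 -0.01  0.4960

0.4562

T = 0.25;  σ√T = 0.1950
d₁ = [ln(245/260) + (0.073 + 0.39²/2)·0.25] / 0.1950 = [-0.0594 + 0.0373] / 0.1950 = -0.1136 which rounds to -0.11
N(d₁) = N(-0.11) = 0.4562
Δ_call = N(d₁) = 0.4562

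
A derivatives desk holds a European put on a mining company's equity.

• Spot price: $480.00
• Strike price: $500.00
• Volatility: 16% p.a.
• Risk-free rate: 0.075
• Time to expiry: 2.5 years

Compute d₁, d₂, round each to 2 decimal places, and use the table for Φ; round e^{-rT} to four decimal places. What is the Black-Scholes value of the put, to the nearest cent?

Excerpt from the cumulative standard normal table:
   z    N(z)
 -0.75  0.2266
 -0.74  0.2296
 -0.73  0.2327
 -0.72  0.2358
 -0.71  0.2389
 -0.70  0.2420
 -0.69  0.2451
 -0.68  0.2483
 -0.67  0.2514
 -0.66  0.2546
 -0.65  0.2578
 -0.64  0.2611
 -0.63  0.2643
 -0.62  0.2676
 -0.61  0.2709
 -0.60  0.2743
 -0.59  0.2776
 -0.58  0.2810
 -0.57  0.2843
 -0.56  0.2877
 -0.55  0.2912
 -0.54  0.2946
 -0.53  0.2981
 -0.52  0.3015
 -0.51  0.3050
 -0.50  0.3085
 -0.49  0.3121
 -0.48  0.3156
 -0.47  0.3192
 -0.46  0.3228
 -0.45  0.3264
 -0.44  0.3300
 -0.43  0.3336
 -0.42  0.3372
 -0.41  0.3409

σ√T = 0.16·√2.5 = 0.2530
d₁ = [ln(480/500) + (0.075 + 0.16²/2)·2.5] / 0.2530 = [-0.0408 + 0.2195] / 0.2530 = 0.7063 ⇒ 0.71
d₂ = d₁ − σ√T = 0.7063 − 0.2530 = 0.4533 ⇒ 0.45
e^(−rT) = e^(−0.075·2.5) = 0.8290
N(−d₂) = N(-0.45) = 0.3264;  N(−d₁) = N(-0.71) = 0.2389
P = 500·0.8290·0.3264 − 480·0.2389 = 135.2928 − 114.6720 = 20.6208

$20.62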